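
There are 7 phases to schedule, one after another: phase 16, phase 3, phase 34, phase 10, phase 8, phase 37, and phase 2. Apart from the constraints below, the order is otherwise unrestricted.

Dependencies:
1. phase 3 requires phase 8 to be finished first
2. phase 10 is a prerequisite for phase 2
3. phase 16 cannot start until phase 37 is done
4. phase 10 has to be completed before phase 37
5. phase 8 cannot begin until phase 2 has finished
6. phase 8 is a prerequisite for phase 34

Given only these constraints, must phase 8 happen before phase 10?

No

The constraints actually force phase 10 before phase 8 (via phase 10 → phase 2 → phase 8), not the other way around.
So phase 8 does not have to come before phase 10 — it cannot.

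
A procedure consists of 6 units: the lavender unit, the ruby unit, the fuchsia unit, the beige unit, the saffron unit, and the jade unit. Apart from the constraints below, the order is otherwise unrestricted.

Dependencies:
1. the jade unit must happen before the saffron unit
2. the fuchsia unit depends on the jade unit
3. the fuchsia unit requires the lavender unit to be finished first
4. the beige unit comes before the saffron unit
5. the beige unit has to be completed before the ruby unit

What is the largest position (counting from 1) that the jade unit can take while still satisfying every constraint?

Following every chain forward from the jade unit, the units that must come later are the fuchsia unit, the saffron unit — 2 of them.
So at least 2 units follow the jade unit, putting the jade unit no later than position 4. That position is achievable by scheduling everything else first.

4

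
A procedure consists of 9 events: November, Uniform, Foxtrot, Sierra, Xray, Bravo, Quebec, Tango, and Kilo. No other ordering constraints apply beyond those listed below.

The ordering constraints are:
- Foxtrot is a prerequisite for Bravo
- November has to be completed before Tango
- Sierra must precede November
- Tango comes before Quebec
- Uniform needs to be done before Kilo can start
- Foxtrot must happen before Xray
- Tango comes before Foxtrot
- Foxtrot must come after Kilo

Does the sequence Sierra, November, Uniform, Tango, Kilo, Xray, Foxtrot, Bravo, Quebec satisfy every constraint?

The sequence places Xray ahead of Foxtrot.
But one of the constraints requires Foxtrot before Xray, so this ordering violates it.

No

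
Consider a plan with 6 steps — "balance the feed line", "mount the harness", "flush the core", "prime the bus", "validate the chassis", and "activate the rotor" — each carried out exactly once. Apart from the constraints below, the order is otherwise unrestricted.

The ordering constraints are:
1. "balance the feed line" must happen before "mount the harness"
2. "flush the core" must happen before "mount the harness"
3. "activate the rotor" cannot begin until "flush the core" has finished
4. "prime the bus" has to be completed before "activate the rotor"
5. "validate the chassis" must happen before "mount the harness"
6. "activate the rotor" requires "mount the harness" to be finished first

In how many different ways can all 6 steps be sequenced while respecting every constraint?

30

4 steps have no prerequisites ("balance the feed line", "flush the core", "prime the bus", "validate the chassis"), so any of them could come first.
Systematically extending each partial ordering one step at a time and counting, there are 30 complete orderings.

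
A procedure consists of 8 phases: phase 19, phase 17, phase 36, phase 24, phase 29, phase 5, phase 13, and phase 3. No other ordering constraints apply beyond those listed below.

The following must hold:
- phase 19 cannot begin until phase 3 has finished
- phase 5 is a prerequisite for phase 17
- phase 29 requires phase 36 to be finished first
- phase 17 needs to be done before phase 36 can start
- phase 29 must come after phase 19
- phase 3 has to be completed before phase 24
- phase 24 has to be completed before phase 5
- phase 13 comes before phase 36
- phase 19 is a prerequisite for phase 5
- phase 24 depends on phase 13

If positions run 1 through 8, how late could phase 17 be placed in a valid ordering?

The phases that are forced after phase 17, directly or by a chain of constraints, are phase 36, phase 29. That's 2 phases.
So at least 2 phases follow phase 17, putting phase 17 no later than position 6. That position is achievable by scheduling everything else first.

6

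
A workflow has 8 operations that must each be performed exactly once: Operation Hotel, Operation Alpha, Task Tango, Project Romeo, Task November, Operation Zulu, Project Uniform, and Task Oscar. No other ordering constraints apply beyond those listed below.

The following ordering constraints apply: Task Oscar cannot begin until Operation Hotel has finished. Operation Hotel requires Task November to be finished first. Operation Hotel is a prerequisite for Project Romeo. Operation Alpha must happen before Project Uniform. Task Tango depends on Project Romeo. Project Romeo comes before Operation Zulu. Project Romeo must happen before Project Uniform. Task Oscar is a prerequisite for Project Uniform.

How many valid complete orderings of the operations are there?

2 operations have no prerequisites (Operation Alpha, Task November), so any of them could come first.
Enumerating by repeatedly choosing an available operation (one whose prerequisites are all placed) gives 112 distinct complete orderings.

112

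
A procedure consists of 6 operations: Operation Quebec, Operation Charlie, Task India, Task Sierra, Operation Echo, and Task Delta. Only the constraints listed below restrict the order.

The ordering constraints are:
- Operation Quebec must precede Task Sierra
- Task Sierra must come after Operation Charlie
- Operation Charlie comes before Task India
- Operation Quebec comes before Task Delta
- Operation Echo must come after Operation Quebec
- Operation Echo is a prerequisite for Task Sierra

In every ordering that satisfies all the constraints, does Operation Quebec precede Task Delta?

Yes

There is a constraint chain Operation Quebec → Task Delta.
So Operation Quebec must precede Task Delta in any valid ordering.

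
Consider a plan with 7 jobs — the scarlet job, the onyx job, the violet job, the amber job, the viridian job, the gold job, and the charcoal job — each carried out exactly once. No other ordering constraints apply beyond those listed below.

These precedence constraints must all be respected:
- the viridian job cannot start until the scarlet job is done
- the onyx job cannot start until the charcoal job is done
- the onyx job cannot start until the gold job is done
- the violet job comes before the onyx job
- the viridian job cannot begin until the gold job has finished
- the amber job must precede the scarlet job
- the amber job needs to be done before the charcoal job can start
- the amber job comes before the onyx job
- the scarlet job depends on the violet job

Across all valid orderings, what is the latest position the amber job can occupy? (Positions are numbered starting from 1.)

Every job that must follow the amber job has to come after it. Tracing all chains starting from the amber job, those jobs are: the scarlet job, the onyx job, the viridian job, the charcoal job — 4 in total.
So at least 4 jobs follow the amber job, putting the amber job no later than position 3. That position is achievable by scheduling everything else first.

3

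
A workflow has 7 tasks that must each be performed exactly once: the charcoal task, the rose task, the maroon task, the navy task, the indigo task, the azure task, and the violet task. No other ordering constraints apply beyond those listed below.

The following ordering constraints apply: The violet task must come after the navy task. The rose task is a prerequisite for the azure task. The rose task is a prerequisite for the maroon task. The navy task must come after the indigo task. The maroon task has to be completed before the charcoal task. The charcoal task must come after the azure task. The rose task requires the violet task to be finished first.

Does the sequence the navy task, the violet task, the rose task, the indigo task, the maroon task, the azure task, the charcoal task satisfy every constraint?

No

In the proposed order, the navy task appears before the indigo task.
But one of the constraints requires the indigo task before the navy task, so this ordering violates it.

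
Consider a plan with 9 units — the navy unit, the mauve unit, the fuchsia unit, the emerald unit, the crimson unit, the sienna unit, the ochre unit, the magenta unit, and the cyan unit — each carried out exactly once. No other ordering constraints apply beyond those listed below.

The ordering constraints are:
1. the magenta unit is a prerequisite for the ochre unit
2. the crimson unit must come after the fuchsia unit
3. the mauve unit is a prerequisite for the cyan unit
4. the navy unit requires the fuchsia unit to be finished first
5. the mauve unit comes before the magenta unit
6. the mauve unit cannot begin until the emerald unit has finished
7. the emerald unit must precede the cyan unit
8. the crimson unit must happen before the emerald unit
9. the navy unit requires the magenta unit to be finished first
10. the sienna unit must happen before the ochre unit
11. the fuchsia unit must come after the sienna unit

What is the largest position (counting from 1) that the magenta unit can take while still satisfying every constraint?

7

Following every chain forward from the magenta unit, the units that must come later are the navy unit, the ochre unit — 2 of them.
So at least 2 units follow the magenta unit, putting the magenta unit no later than position 7. That position is achievable by scheduling everything else first.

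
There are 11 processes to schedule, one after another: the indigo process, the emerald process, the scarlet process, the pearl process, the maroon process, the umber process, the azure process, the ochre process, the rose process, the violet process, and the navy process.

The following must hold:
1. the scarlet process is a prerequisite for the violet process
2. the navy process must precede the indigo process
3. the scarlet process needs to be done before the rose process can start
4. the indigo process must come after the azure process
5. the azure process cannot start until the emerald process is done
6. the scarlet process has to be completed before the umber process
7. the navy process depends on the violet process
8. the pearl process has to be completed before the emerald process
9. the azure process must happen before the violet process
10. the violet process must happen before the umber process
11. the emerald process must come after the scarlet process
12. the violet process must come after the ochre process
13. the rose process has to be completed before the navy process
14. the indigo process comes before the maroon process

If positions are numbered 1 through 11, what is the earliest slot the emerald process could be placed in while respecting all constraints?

3

The processes that are forced before the emerald process, directly or transitively, are the scarlet process, the pearl process. That's 2 processes.
With 2 mandatory predecessors, the earliest the emerald process can sit is position 2+1 = 3, and placing just those 2 first achieves it.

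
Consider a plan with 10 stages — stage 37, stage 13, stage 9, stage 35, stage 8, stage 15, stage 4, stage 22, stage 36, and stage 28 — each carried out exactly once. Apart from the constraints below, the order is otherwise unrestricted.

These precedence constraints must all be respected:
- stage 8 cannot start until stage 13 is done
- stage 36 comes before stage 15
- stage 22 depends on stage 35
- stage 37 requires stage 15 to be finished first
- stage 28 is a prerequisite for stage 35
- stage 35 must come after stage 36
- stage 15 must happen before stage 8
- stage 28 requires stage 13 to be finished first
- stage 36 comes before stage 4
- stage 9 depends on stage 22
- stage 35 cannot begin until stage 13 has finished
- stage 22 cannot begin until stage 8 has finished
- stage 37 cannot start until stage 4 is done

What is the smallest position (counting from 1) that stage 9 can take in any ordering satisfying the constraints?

8

Every stage that must precede stage 9 has to come before it. Tracing all chains that end at stage 9, those stages are: stage 13, stage 35, stage 8, stage 15, stage 22, stage 36, stage 28 — 7 in total.
So at minimum 7 stages come before stage 9, putting stage 9 no earlier than position 8. That position is achievable by scheduling exactly those predecessors first.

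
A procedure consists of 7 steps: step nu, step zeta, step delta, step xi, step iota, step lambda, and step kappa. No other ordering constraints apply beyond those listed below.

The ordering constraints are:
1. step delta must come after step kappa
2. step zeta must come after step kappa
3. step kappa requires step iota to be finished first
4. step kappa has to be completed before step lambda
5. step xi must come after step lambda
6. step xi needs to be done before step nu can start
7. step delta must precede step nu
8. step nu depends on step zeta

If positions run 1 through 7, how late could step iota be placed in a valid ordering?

The steps that are forced after step iota, directly or by a chain of constraints, are step nu, step zeta, step delta, step xi, step lambda, step kappa. That's 6 steps.
So at least 6 steps follow step iota, putting step iota no later than position 1. That position is achievable by scheduling everything else first.

1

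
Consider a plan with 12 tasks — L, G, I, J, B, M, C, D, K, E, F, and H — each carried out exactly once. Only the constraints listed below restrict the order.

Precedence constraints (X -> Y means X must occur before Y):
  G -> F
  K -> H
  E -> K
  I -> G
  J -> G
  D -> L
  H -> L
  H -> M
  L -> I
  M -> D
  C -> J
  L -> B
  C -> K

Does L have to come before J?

No

No chain of constraints connects L to J in either direction.
A valid ordering placing J before L exists, so the answer is no.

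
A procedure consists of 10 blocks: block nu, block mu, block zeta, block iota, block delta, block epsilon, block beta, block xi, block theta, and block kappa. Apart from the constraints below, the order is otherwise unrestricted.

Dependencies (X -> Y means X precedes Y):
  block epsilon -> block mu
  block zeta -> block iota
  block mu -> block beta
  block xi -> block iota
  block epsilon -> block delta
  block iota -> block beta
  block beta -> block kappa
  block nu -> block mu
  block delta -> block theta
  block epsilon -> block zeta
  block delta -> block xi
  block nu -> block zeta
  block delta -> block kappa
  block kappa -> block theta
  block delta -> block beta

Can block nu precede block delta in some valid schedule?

The constraints leave block nu and block delta unordered relative to each other; nothing requires block delta earlier.
So a valid ordering placing block nu earlier than block delta exists.

Yes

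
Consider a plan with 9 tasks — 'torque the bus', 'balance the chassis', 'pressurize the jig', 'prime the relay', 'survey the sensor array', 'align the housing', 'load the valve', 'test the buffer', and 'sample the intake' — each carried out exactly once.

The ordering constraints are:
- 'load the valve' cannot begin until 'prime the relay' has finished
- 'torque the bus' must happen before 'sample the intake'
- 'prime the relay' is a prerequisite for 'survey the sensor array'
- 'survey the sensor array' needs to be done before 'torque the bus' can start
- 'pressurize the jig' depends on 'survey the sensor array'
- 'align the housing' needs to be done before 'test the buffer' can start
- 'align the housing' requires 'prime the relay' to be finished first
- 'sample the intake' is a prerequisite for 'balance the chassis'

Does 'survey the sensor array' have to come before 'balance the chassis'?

Tracing the constraints gives a chain: 'survey the sensor array' → 'torque the bus' → 'sample the intake' → 'balance the chassis'.
That forces 'survey the sensor array' before 'balance the chassis' in every valid schedule.

Yes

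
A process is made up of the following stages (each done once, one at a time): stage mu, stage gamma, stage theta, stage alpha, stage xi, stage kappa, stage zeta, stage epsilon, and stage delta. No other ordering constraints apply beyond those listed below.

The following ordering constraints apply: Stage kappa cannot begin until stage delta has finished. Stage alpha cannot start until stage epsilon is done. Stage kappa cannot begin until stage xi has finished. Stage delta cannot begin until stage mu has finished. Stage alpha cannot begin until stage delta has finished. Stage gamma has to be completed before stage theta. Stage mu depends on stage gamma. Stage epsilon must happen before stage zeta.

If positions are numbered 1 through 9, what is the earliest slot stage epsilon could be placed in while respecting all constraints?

Stage epsilon has no prerequisites at all, so it can go in position 1.

1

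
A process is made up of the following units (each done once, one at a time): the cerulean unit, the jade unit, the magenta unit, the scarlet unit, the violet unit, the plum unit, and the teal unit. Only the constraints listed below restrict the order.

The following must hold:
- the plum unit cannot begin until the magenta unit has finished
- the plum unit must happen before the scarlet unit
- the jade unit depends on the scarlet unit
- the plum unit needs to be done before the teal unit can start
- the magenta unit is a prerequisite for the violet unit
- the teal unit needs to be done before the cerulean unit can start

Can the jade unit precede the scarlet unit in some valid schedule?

No

Following the scarlet unit → the jade unit, the scarlet unit must precede the jade unit in every valid ordering.
Hence the jade unit can never be scheduled before the scarlet unit.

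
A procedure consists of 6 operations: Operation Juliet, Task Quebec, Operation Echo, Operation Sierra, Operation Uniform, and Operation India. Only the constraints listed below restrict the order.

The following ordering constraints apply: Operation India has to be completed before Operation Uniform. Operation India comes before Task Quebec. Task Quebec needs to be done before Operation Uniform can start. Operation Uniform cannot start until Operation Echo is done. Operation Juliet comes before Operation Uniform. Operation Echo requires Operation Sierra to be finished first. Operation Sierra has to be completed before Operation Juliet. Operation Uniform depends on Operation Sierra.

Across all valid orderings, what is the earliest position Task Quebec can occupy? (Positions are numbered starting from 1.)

2

Working backwards through the constraints from Task Quebec, its only required predecessor is Operation India.
So at minimum 1 operation comes before Task Quebec, putting Task Quebec no earlier than position 2. That position is achievable by scheduling exactly that predecessor first.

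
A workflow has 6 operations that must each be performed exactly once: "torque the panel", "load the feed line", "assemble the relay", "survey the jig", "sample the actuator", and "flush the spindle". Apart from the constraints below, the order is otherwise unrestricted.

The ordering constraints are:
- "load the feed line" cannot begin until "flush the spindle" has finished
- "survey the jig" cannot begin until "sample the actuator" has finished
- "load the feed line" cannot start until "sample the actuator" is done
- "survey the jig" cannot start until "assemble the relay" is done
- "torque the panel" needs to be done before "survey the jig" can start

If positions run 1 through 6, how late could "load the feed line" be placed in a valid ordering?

No constraint forces any operation after "load the feed line", so it can be placed last, in position 6.

6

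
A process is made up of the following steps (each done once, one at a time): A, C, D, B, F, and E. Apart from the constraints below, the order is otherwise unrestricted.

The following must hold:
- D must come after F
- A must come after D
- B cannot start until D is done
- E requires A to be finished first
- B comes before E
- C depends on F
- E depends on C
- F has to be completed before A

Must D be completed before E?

There is a constraint chain D → A → E.
That forces D before E in every valid schedule.

Yes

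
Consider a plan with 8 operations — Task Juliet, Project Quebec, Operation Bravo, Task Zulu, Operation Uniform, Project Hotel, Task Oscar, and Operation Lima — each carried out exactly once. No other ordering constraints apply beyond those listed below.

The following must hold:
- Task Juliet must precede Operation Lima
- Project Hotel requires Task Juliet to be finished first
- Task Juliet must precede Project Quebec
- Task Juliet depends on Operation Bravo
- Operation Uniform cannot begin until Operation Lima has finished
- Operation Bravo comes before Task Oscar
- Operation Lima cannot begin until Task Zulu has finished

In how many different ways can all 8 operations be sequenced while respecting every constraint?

296

The operations with no prerequisites are Operation Bravo, Task Zulu; any of them can be placed first.
Enumerating by repeatedly choosing an available operation (one whose prerequisites are all placed) gives 296 distinct complete orderings.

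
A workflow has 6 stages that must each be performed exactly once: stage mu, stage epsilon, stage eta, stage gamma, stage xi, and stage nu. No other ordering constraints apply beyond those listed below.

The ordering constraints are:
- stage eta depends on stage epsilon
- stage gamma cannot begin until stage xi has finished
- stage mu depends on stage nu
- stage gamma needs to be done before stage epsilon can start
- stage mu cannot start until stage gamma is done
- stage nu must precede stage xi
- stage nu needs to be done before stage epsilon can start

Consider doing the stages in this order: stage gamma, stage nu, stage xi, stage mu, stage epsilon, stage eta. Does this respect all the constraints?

The sequence places stage gamma ahead of stage xi.
Since stage xi is required before stage gamma, the ordering is invalid.

No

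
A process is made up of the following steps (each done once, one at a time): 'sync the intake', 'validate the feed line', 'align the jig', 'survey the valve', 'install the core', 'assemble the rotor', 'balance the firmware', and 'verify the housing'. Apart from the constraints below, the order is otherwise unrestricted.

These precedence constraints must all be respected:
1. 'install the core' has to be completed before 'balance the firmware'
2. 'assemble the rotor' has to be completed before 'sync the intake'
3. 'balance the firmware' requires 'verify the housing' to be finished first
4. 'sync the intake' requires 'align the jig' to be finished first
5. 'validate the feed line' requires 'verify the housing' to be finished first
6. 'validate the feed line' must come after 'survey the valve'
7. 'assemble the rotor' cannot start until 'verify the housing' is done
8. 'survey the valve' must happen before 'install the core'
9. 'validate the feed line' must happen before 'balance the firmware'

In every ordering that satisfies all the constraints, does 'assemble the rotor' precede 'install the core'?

No

'assemble the rotor' and 'install the core' are not related by any chain of constraints.
So 'assemble the rotor' can come before 'install the core' or after — it is not forced.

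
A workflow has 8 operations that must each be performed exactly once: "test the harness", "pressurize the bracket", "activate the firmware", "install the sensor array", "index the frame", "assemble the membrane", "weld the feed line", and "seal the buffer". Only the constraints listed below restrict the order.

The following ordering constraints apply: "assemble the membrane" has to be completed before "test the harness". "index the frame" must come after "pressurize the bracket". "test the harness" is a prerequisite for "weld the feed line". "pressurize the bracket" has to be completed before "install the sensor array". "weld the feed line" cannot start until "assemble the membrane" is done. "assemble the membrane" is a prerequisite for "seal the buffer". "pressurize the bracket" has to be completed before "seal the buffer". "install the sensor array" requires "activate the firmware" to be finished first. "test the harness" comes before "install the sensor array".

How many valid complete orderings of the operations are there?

The operations with no prerequisites are "pressurize the bracket", "activate the firmware", "assemble the membrane"; any of them can be placed first.
Enumerating by repeatedly choosing an available operation (one whose prerequisites are all placed) gives 677 distinct complete orderings.

677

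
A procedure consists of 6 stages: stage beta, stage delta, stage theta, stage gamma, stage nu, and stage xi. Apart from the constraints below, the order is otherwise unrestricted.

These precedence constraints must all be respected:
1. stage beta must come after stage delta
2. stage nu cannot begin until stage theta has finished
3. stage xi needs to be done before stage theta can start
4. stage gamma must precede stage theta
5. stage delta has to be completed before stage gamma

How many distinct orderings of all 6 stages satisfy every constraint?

The stages with no prerequisites are stage delta, stage xi; any of them can be placed first.
Enumerating by repeatedly choosing an available stage (one whose prerequisites are all placed) gives 14 distinct complete orderings.

14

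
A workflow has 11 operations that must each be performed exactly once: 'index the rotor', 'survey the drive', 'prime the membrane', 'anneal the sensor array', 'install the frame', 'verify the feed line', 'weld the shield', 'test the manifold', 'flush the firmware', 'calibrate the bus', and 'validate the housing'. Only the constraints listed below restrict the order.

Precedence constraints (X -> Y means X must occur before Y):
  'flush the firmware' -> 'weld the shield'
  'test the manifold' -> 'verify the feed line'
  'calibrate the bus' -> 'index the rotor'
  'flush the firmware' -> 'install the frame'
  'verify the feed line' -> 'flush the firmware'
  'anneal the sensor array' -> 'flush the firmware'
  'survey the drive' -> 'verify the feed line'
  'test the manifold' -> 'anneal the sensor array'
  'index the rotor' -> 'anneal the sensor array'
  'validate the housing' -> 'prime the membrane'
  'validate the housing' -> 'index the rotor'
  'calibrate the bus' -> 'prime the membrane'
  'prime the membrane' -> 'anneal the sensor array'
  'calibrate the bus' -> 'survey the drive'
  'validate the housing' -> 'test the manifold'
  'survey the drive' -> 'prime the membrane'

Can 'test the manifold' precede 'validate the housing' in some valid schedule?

No

The constraints give a chain 'validate the housing' → 'test the manifold', which forces 'validate the housing' before 'test the manifold'.
Hence 'test the manifold' can never be scheduled before 'validate the housing'.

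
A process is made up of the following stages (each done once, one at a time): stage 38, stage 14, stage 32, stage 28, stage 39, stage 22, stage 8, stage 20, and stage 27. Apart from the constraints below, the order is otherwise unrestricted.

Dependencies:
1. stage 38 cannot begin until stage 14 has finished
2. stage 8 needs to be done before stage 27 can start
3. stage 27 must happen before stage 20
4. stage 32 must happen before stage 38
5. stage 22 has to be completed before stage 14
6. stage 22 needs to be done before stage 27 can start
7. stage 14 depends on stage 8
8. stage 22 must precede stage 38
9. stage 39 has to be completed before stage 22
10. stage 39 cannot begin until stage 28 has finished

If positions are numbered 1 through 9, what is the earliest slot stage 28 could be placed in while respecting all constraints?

1

No constraint forces any other stage before stage 28, so it can be placed first.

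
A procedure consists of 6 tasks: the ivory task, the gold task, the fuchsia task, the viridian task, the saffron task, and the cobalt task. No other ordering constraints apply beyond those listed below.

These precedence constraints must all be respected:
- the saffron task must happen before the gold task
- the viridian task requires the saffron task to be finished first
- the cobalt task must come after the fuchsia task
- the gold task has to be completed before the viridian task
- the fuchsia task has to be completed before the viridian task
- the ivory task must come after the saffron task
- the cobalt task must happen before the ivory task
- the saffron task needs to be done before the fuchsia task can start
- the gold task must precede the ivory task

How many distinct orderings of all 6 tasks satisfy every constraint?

8

The saffron task is the only task with nothing required before it, so every ordering starts there.
Counting all ways to extend the partial order to a total order gives 8.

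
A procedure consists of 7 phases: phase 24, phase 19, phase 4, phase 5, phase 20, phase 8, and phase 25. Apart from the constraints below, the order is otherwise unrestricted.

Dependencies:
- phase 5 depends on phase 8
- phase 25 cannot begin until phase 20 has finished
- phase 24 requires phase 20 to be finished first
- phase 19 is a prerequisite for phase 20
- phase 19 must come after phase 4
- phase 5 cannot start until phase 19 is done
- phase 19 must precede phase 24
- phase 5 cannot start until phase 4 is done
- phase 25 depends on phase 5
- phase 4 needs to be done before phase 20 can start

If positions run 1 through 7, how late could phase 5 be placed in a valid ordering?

6

The only phase forced after phase 5 (directly or by a chain) is phase 25.
So at least 1 phase follows phase 5, putting phase 5 no later than position 6. That position is achievable by scheduling everything else first.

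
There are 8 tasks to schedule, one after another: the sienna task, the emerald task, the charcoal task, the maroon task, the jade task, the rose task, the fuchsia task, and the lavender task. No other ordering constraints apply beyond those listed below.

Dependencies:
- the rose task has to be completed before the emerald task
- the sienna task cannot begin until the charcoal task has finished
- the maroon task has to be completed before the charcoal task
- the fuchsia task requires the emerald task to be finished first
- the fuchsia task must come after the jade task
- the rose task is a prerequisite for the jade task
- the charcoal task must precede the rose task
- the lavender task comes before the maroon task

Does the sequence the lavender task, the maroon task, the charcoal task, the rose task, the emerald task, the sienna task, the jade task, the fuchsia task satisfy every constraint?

Going through the constraints one by one, each required predecessor appears earlier in the sequence than its dependent — e.g. the emerald task (position 5) is before the fuchsia task (position 8), as required.

Yes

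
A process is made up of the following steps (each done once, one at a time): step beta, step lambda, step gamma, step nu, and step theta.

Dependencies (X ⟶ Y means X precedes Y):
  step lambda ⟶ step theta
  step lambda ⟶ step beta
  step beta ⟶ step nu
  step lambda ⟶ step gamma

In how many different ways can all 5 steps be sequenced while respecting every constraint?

Step lambda is the only step with nothing required before it, so every ordering starts there.
Enumerating by repeatedly choosing an available step (one whose prerequisites are all placed) gives 12 distinct complete orderings.

12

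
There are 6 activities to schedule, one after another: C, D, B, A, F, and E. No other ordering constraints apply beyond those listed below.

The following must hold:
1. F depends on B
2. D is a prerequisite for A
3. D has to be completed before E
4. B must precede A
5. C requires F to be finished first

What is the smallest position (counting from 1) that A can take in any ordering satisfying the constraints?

3

Every activity that must precede A has to come before it. Tracing all chains that end at A, those activities are: D, B — 2 in total.
With 2 mandatory predecessors, the earliest A can sit is position 2+1 = 3, and placing just those 2 first achieves it.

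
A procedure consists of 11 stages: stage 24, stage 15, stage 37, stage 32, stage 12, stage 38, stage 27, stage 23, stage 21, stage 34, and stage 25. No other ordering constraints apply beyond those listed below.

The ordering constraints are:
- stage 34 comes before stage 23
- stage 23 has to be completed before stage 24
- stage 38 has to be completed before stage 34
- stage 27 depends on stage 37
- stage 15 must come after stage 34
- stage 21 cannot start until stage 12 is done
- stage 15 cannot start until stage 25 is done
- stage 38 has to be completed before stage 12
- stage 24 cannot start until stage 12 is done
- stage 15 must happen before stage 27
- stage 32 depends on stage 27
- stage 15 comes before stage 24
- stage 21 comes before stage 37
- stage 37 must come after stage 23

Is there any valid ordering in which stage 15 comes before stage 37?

Yes

Nothing in the constraints forces stage 37 before stage 15 — there is no chain from stage 37 to stage 15.
So a valid ordering placing stage 15 earlier than stage 37 exists.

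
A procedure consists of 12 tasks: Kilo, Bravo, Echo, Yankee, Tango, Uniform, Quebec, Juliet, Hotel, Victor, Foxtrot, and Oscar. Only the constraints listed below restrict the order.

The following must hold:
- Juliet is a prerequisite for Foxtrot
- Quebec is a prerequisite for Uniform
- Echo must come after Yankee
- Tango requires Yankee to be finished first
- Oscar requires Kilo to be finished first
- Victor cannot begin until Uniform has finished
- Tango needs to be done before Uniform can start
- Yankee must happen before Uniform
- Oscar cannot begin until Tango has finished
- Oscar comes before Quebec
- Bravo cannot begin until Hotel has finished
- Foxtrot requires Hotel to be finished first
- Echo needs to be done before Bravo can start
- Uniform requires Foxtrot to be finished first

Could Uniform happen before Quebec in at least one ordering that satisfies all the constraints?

No

The constraints give a chain Quebec → Uniform, which forces Quebec before Uniform.
Hence Uniform can never be scheduled before Quebec.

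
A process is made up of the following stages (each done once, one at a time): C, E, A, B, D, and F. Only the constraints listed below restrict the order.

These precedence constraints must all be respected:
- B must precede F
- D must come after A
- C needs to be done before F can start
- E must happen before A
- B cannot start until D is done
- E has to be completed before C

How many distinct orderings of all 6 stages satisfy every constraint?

4

Only E has no prerequisites, so it must go first.
Enumerating by repeatedly choosing an available stage (one whose prerequisites are all placed) gives 4 distinct complete orderings.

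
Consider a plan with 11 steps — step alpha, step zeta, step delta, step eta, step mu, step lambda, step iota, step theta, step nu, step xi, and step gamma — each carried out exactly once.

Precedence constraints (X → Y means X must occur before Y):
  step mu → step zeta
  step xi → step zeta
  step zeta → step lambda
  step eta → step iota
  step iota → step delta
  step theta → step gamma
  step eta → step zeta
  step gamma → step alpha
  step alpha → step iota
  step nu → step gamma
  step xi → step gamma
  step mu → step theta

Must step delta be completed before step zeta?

No

Nothing in the constraints links step delta and step zeta; they are unordered relative to each other.
A valid ordering placing step zeta before step delta exists, so the answer is no.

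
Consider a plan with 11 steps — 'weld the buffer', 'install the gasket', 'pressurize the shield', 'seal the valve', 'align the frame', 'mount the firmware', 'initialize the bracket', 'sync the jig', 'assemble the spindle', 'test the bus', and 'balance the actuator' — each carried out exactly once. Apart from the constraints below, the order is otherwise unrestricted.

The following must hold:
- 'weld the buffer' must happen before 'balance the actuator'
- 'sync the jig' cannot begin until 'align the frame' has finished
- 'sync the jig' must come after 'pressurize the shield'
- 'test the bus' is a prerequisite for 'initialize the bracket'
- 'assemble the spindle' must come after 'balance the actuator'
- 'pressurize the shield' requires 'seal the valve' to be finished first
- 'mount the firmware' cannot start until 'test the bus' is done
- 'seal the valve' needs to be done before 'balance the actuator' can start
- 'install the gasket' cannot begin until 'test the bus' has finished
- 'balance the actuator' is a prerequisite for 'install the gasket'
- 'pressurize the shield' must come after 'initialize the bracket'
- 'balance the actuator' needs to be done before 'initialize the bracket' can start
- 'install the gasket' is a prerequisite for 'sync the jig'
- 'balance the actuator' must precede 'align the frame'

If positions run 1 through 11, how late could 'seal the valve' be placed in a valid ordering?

Following every chain forward from 'seal the valve', the steps that must come later are 'install the gasket', 'pressurize the shield', 'align the frame', 'initialize the bracket', 'sync the jig', 'assemble the spindle', 'balance the actuator' — 7 of them.
So at least 7 steps follow 'seal the valve', putting 'seal the valve' no later than position 4. That position is achievable by scheduling everything else first.

4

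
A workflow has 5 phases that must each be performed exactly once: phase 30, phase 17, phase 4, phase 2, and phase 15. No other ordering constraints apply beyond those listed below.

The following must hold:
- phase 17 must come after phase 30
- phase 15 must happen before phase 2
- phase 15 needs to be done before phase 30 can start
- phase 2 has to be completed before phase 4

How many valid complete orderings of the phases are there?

6

Only phase 15 has no prerequisites, so it must go first.
Systematically extending each partial ordering one phase at a time and counting, there are 6 complete orderings.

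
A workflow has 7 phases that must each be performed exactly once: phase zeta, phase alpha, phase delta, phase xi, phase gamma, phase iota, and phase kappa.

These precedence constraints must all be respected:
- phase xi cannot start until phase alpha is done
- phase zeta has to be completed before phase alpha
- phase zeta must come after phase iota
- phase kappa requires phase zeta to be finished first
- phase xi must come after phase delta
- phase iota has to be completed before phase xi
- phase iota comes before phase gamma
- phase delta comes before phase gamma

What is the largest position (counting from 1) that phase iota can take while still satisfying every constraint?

Following every chain forward from phase iota, the phases that must come later are phase zeta, phase alpha, phase xi, phase gamma, phase kappa — 5 of them.
With 5 mandatory successors out of 7 phases total, the latest slot for phase iota is 7−5 = 2, and it's reachable by doing all non-successors before phase iota.

2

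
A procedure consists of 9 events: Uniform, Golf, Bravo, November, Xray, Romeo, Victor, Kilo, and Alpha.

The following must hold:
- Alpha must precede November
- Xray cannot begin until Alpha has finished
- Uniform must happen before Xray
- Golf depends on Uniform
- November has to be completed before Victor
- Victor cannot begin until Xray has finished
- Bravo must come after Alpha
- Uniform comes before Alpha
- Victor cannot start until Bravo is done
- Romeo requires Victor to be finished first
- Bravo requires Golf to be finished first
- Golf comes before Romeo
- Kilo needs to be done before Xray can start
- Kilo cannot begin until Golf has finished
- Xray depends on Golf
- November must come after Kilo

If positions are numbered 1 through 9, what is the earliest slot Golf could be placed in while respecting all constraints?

2

Working backwards through the constraints from Golf, its only required predecessor is Uniform.
So at minimum 1 event comes before Golf, putting Golf no earlier than position 2. That position is achievable by scheduling exactly that predecessor first.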